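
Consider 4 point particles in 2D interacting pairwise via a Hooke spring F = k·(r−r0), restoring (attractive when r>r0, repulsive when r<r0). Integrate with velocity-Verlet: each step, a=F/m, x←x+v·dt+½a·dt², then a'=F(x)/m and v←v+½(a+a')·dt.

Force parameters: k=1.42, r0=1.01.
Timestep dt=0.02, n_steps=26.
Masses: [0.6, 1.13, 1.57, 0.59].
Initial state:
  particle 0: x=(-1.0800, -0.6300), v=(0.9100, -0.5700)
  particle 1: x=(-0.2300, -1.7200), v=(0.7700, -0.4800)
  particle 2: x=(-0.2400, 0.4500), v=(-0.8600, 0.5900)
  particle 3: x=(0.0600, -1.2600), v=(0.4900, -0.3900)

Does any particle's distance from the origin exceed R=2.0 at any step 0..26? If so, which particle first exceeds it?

no

step 0: x0=(-1.0800, -0.6300) x1=(-0.2300, -1.7200) x2=(-0.2400, 0.4500) x3=(0.0600, -1.2600)
step 1: x0=(-1.0615, -0.6415) x1=(-0.2147, -1.7293) x2=(-0.2572, 0.4614) x3=(0.0697, -1.2672)
step 2: x0=(-1.0423, -0.6531) x1=(-0.1997, -1.7381) x2=(-0.2744, 0.4720) x3=(0.0793, -1.2732)
step 3: x0=(-1.0225, -0.6648) x1=(-0.1849, -1.7464) x2=(-0.2917, 0.4818) x3=(0.0888, -1.2779)
step 4: x0=(-1.0021, -0.6766) x1=(-0.1704, -1.7541) x2=(-0.3089, 0.4908) x3=(0.0981, -1.2814)
step 5: x0=(-0.9811, -0.6886) x1=(-0.1561, -1.7612) x2=(-0.3261, 0.4989) x3=(0.1072, -1.2836)
step 6: x0=(-0.9596, -0.7006) x1=(-0.1421, -1.7678) x2=(-0.3432, 0.5062) x3=(0.1162, -1.2846)
step 7: x0=(-0.9375, -0.7126) x1=(-0.1284, -1.7738) x2=(-0.3603, 0.5126) x3=(0.1250, -1.2842)
step 8: x0=(-0.9150, -0.7247) x1=(-0.1150, -1.7792) x2=(-0.3774, 0.5182) x3=(0.1336, -1.2826)
step 9: x0=(-0.8920, -0.7368) x1=(-0.1018, -1.7841) x2=(-0.3943, 0.5228) x3=(0.1421, -1.2798)
step 10: x0=(-0.8686, -0.7489) x1=(-0.0889, -1.7884) x2=(-0.4111, 0.5266) x3=(0.1504, -1.2756)
step 11: x0=(-0.8448, -0.7610) x1=(-0.0762, -1.7921) x2=(-0.4278, 0.5295) x3=(0.1584, -1.2703)
step 12: x0=(-0.8206, -0.7730) x1=(-0.0639, -1.7953) x2=(-0.4444, 0.5314) x3=(0.1663, -1.2636)
step 13: x0=(-0.7961, -0.7850) x1=(-0.0518, -1.7978) x2=(-0.4608, 0.5325) x3=(0.1740, -1.2558)
step 14: x0=(-0.7714, -0.7968) x1=(-0.0400, -1.7998) x2=(-0.4771, 0.5327) x3=(0.1815, -1.2467)
step 15: x0=(-0.7464, -0.8085) x1=(-0.0284, -1.8012) x2=(-0.4931, 0.5319) x3=(0.1888, -1.2365)
step 16: x0=(-0.7212, -0.8201) x1=(-0.0172, -1.8021) x2=(-0.5090, 0.5302) x3=(0.1960, -1.2250)
step 17: x0=(-0.6958, -0.8315) x1=(-0.0062, -1.8024) x2=(-0.5247, 0.5277) x3=(0.2029, -1.2125)
step 18: x0=(-0.6704, -0.8426) x1=(0.0046, -1.8021) x2=(-0.5402, 0.5242) x3=(0.2097, -1.1988)
step 19: x0=(-0.6449, -0.8535) x1=(0.0150, -1.8012) x2=(-0.5555, 0.5198) x3=(0.2163, -1.1840)
step 20: x0=(-0.6193, -0.8642) x1=(0.0252, -1.7998) x2=(-0.5705, 0.5145) x3=(0.2228, -1.1682)
step 21: x0=(-0.5938, -0.8746) x1=(0.0352, -1.7978) x2=(-0.5853, 0.5083) x3=(0.2291, -1.1514)
step 22: x0=(-0.5683, -0.8846) x1=(0.0449, -1.7953) x2=(-0.5998, 0.5013) x3=(0.2353, -1.1336)
step 23: x0=(-0.5430, -0.8944) x1=(0.0543, -1.7922) x2=(-0.6140, 0.4933) x3=(0.2414, -1.1148)
step 24: x0=(-0.5178, -0.9037) x1=(0.0635, -1.7886) x2=(-0.6280, 0.4845) x3=(0.2473, -1.0951)
step 25: x0=(-0.4928, -0.9127) x1=(0.0724, -1.7845) x2=(-0.6416, 0.4748) x3=(0.2532, -1.0745)
step 26: x0=(-0.4681, -0.9213) x1=(0.0811, -1.7798) x2=(-0.6550, 0.4643) x3=(0.2590, -1.0530)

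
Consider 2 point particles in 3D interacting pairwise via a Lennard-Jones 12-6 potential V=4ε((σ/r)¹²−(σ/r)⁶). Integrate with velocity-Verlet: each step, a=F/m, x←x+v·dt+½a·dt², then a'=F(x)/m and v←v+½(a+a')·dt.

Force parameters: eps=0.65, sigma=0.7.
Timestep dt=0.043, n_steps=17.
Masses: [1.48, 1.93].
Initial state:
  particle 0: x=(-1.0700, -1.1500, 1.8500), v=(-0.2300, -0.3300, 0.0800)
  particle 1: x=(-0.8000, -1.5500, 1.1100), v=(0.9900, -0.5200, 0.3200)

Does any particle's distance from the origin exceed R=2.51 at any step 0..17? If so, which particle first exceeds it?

no

step 0: x0=(-1.0700, -1.1500, 1.8500) x1=(-0.8000, -1.5500, 1.1100)
step 1: x0=(-1.0795, -1.1648, 1.8523) x1=(-0.7578, -1.5719, 1.1246)
step 2: x0=(-1.0880, -1.1809, 1.8524) x1=(-0.7163, -1.5928, 1.1410)
step 3: x0=(-1.0954, -1.1981, 1.8503) x1=(-0.6756, -1.6128, 1.1589)
step 4: x0=(-1.1016, -1.2166, 1.8463) x1=(-0.6359, -1.6319, 1.1784)
step 5: x0=(-1.1064, -1.2362, 1.8405) x1=(-0.5971, -1.6501, 1.1993)
step 6: x0=(-1.1099, -1.2570, 1.8328) x1=(-0.5595, -1.6674, 1.2216)
step 7: x0=(-1.1119, -1.2788, 1.8235) x1=(-0.5230, -1.6839, 1.2451)
step 8: x0=(-1.1122, -1.3018, 1.8126) x1=(-0.4877, -1.6995, 1.2699)
step 9: x0=(-1.1109, -1.3259, 1.8002) x1=(-0.4538, -1.7143, 1.2958)
step 10: x0=(-1.1077, -1.3511, 1.7864) x1=(-0.4212, -1.7282, 1.3228)
step 11: x0=(-1.1025, -1.3774, 1.7712) x1=(-0.3902, -1.7413, 1.3508)
step 12: x0=(-1.0953, -1.4047, 1.7549) x1=(-0.3608, -1.7536, 1.3797)
step 13: x0=(-1.0858, -1.4331, 1.7374) x1=(-0.3331, -1.7651, 1.4095)
step 14: x0=(-1.0740, -1.4625, 1.7188) x1=(-0.3071, -1.7758, 1.4401)
step 15: x0=(-1.0598, -1.4929, 1.6994) x1=(-0.2831, -1.7857, 1.4714)
step 16: x0=(-1.0430, -1.5242, 1.6793) x1=(-0.2609, -1.7949, 1.5033)
step 17: x0=(-1.0238, -1.5564, 1.6586) x1=(-0.2406, -1.8035, 1.5355)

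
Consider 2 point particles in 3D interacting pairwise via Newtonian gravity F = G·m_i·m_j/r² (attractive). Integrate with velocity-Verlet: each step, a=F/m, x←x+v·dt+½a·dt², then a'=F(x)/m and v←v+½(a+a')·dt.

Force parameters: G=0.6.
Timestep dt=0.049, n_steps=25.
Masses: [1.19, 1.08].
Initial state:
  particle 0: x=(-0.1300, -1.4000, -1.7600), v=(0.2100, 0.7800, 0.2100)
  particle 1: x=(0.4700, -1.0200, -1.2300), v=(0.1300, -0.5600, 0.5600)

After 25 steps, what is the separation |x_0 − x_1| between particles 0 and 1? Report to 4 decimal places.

0.8761

step 0: x0=(-0.1300, -1.4000, -1.7600) x1=(0.4700, -1.0200, -1.2300)
step 1: x0=(-0.1190, -1.3614, -1.7491) x1=(0.4756, -1.0479, -1.2032)
step 2: x0=(-0.1067, -1.3220, -1.7369) x1=(0.4797, -1.0766, -1.1779)
step 3: x0=(-0.0928, -1.2819, -1.7233) x1=(0.4821, -1.1061, -1.1541)
step 4: x0=(-0.0773, -1.2414, -1.7081) x1=(0.4828, -1.1360, -1.1321)
step 5: x0=(-0.0602, -1.2006, -1.6912) x1=(0.4816, -1.1663, -1.1119)
step 6: x0=(-0.0414, -1.1597, -1.6726) x1=(0.4786, -1.1967, -1.0937)
step 7: x0=(-0.0209, -1.1189, -1.6520) x1=(0.4738, -1.2270, -1.0776)
step 8: x0=(0.0013, -1.0785, -1.6294) x1=(0.4670, -1.2569, -1.0636)
step 9: x0=(0.0252, -1.0387, -1.6048) x1=(0.4584, -1.2861, -1.0520)
step 10: x0=(0.0507, -0.9998, -1.5781) x1=(0.4479, -1.3142, -1.0426)
step 11: x0=(0.0778, -0.9622, -1.5493) x1=(0.4358, -1.3410, -1.0356)
step 12: x0=(0.1063, -0.9261, -1.5185) x1=(0.4221, -1.3661, -1.0307)
step 13: x0=(0.1361, -0.8917, -1.4857) x1=(0.4070, -1.3893, -1.0281)
step 14: x0=(0.1669, -0.8594, -1.4511) x1=(0.3907, -1.4103, -1.0275)
step 15: x0=(0.1987, -0.8292, -1.4148) x1=(0.3735, -1.4288, -1.0287)
step 16: x0=(0.2311, -0.8015, -1.3770) x1=(0.3554, -1.4447, -1.0316)
step 17: x0=(0.2640, -0.7761, -1.3378) x1=(0.3369, -1.4580, -1.0360)
step 18: x0=(0.2972, -0.7533, -1.2975) x1=(0.3180, -1.4684, -1.0416)
step 19: x0=(0.3305, -0.7331, -1.2563) x1=(0.2991, -1.4761, -1.0482)
step 20: x0=(0.3636, -0.7153, -1.2145) x1=(0.2802, -1.4810, -1.0555)
step 21: x0=(0.3965, -0.7000, -1.1721) x1=(0.2617, -1.4832, -1.0635)
step 22: x0=(0.4290, -0.6870, -1.1293) x1=(0.2436, -1.4828, -1.0718)
step 23: x0=(0.4610, -0.6763, -1.0865) x1=(0.2261, -1.4799, -1.0803)
step 24: x0=(0.4923, -0.6678, -1.0436) x1=(0.2093, -1.4746, -1.0887)
step 25: x0=(0.5229, -0.6612, -1.0008) x1=(0.1933, -1.4672, -1.0971)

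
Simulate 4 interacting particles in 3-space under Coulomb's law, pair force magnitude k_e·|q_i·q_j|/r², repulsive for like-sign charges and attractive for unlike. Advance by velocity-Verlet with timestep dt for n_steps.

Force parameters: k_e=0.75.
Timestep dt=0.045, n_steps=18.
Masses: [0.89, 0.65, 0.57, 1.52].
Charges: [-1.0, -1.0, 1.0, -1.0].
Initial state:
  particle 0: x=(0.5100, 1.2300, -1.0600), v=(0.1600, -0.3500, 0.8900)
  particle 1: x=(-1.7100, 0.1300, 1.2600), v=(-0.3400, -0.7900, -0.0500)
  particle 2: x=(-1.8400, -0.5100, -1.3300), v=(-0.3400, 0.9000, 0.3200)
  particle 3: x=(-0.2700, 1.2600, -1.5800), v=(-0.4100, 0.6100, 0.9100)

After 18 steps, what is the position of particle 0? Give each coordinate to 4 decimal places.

(0.8098, 0.8971, -0.2531)

step 0: x0=(0.5100, 1.2300, -1.0600) x1=(-1.7100, 0.1300, 1.2600) x2=(-1.8400, -0.5100, -1.3300) x3=(-0.2700, 1.2600, -1.5800)
step 1: x0=(0.5180, 1.2142, -1.0195) x1=(-1.7254, 0.0943, 1.2577) x2=(-1.8550, -0.4692, -1.3154) x3=(-0.2890, 1.2874, -1.5394)
step 2: x0=(0.5274, 1.1982, -0.9781) x1=(-1.7411, 0.0585, 1.2555) x2=(-1.8694, -0.4278, -1.3005) x3=(-0.3089, 1.3148, -1.4994)
step 3: x0=(0.5383, 1.1819, -0.9359) x1=(-1.7570, 0.0224, 1.2532) x2=(-1.8833, -0.3857, -1.2852) x3=(-0.3298, 1.3422, -1.4600)
step 4: x0=(0.5504, 1.1653, -0.8930) x1=(-1.7731, -0.0139, 1.2508) x2=(-1.8965, -0.3431, -1.2695) x3=(-0.3516, 1.3697, -1.4212)
step 5: x0=(0.5638, 1.1483, -0.8495) x1=(-1.7895, -0.0504, 1.2484) x2=(-1.9091, -0.2999, -1.2534) x3=(-0.3742, 1.3972, -1.3829)
step 6: x0=(0.5783, 1.1310, -0.8054) x1=(-1.8062, -0.0871, 1.2459) x2=(-1.9210, -0.2561, -1.2368) x3=(-0.3975, 1.4248, -1.3450)
step 7: x0=(0.5937, 1.1134, -0.7608) x1=(-1.8231, -0.1240, 1.2434) x2=(-1.9324, -0.2117, -1.2198) x3=(-0.4217, 1.4525, -1.3075)
step 8: x0=(0.6102, 1.0953, -0.7159) x1=(-1.8402, -0.1611, 1.2407) x2=(-1.9430, -0.1668, -1.2023) x3=(-0.4464, 1.4803, -1.2704)
step 9: x0=(0.6274, 1.0769, -0.6706) x1=(-1.8576, -0.1983, 1.2380) x2=(-1.9530, -0.1214, -1.1844) x3=(-0.4719, 1.5082, -1.2337)
step 10: x0=(0.6454, 1.0581, -0.6249) x1=(-1.8753, -0.2358, 1.2351) x2=(-1.9624, -0.0754, -1.1659) x3=(-0.4979, 1.5362, -1.1972)
step 11: x0=(0.6641, 1.0390, -0.5790) x1=(-1.8932, -0.2734, 1.2320) x2=(-1.9710, -0.0289, -1.1469) x3=(-0.5244, 1.5642, -1.1611)
step 12: x0=(0.6835, 1.0196, -0.5329) x1=(-1.9114, -0.3111, 1.2289) x2=(-1.9790, 0.0181, -1.1275) x3=(-0.5515, 1.5924, -1.1252)
step 13: x0=(0.7034, 0.9998, -0.4866) x1=(-1.9298, -0.3490, 1.2256) x2=(-1.9863, 0.0655, -1.1074) x3=(-0.5791, 1.6206, -1.0896)
step 14: x0=(0.7238, 0.9798, -0.4401) x1=(-1.9485, -0.3871, 1.2221) x2=(-1.9928, 0.1135, -1.0869) x3=(-0.6071, 1.6488, -1.0542)
step 15: x0=(0.7447, 0.9595, -0.3935) x1=(-1.9674, -0.4252, 1.2184) x2=(-1.9987, 0.1618, -1.0658) x3=(-0.6356, 1.6771, -1.0190)
step 16: x0=(0.7660, 0.9389, -0.3468) x1=(-1.9866, -0.4635, 1.2146) x2=(-2.0038, 0.2107, -1.0441) x3=(-0.6645, 1.7054, -0.9840)
step 17: x0=(0.7878, 0.9181, -0.3000) x1=(-2.0060, -0.5019, 1.2106) x2=(-2.0082, 0.2599, -1.0219) x3=(-0.6938, 1.7337, -0.9492)
step 18: x0=(0.8098, 0.8971, -0.2531) x1=(-2.0256, -0.5403, 1.2064) x2=(-2.0118, 0.3096, -0.9992) x3=(-0.7234, 1.7621, -0.9145)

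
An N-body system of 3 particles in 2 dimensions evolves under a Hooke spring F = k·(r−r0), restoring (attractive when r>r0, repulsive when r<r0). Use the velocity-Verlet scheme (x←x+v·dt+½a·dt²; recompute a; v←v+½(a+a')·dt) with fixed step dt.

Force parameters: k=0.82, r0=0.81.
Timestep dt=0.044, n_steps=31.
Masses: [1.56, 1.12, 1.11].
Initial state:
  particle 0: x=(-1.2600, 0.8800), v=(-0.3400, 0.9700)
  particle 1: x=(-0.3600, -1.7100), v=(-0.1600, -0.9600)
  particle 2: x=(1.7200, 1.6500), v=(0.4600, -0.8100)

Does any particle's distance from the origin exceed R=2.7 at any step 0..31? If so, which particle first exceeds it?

no

step 0: x0=(-1.2600, 0.8800) x1=(-0.3600, -1.7100) x2=(1.7200, 1.6500)
step 1: x0=(-1.2735, 0.9220) x1=(-0.3663, -1.7491) x2=(1.7375, 1.6120)
step 2: x0=(-1.2841, 0.9627) x1=(-0.3712, -1.7816) x2=(1.7494, 1.5695)
step 3: x0=(-1.2918, 1.0017) x1=(-0.3746, -1.8076) x2=(1.7557, 1.5226)
step 4: x0=(-1.2965, 1.0391) x1=(-0.3765, -1.8269) x2=(1.7564, 1.4713)
step 5: x0=(-1.2982, 1.0747) x1=(-0.3770, -1.8396) x2=(1.7514, 1.4158)
step 6: x0=(-1.2969, 1.1083) x1=(-0.3761, -1.8456) x2=(1.7408, 1.3562)
step 7: x0=(-1.2927, 1.1399) x1=(-0.3738, -1.8449) x2=(1.7246, 1.2928)
step 8: x0=(-1.2855, 1.1694) x1=(-0.3700, -1.8375) x2=(1.7029, 1.2257)
step 9: x0=(-1.2755, 1.1967) x1=(-0.3650, -1.8237) x2=(1.6758, 1.1551)
step 10: x0=(-1.2625, 1.2216) x1=(-0.3587, -1.8033) x2=(1.6433, 1.0813)
step 11: x0=(-1.2468, 1.2442) x1=(-0.3511, -1.7766) x2=(1.6057, 1.0044)
step 12: x0=(-1.2283, 1.2642) x1=(-0.3424, -1.7438) x2=(1.5630, 0.9247)
step 13: x0=(-1.2070, 1.2818) x1=(-0.3326, -1.7049) x2=(1.5154, 0.8426)
step 14: x0=(-1.1832, 1.2968) x1=(-0.3217, -1.6602) x2=(1.4631, 0.7581)
step 15: x0=(-1.1569, 1.3092) x1=(-0.3099, -1.6100) x2=(1.4062, 0.6717)
step 16: x0=(-1.1281, 1.3190) x1=(-0.2973, -1.5543) x2=(1.3451, 0.5835)
step 17: x0=(-1.0969, 1.3261) x1=(-0.2838, -1.4936) x2=(1.2799, 0.4940)
step 18: x0=(-1.0636, 1.3306) x1=(-0.2697, -1.4281) x2=(1.2109, 0.4033)
step 19: x0=(-1.0281, 1.3324) x1=(-0.2550, -1.3581) x2=(1.1383, 0.3118)
step 20: x0=(-0.9905, 1.3316) x1=(-0.2399, -1.2838) x2=(1.0624, 0.2197)
step 21: x0=(-0.9511, 1.3282) x1=(-0.2244, -1.2057) x2=(0.9834, 0.1275)
step 22: x0=(-0.9099, 1.3222) x1=(-0.2087, -1.1241) x2=(0.9018, 0.0352)
step 23: x0=(-0.8670, 1.3137) x1=(-0.1929, -1.0393) x2=(0.8177, -0.0566)
step 24: x0=(-0.8227, 1.3027) x1=(-0.1771, -0.9517) x2=(0.7315, -0.1479)
step 25: x0=(-0.7768, 1.2893) x1=(-0.1615, -0.8616) x2=(0.6435, -0.2382)
step 26: x0=(-0.7298, 1.2736) x1=(-0.1462, -0.7694) x2=(0.5540, -0.3274)
step 27: x0=(-0.6815, 1.2555) x1=(-0.1314, -0.6754) x2=(0.4634, -0.4152)
step 28: x0=(-0.6322, 1.2353) x1=(-0.1173, -0.5798) x2=(0.3720, -0.5015)
step 29: x0=(-0.5820, 1.2130) x1=(-0.1040, -0.4828) x2=(0.2801, -0.5863)
step 30: x0=(-0.5311, 1.1886) x1=(-0.0917, -0.3844) x2=(0.1882, -0.6696)
step 31: x0=(-0.4794, 1.1624) x1=(-0.0801, -0.2845) x2=(0.0960, -0.7518)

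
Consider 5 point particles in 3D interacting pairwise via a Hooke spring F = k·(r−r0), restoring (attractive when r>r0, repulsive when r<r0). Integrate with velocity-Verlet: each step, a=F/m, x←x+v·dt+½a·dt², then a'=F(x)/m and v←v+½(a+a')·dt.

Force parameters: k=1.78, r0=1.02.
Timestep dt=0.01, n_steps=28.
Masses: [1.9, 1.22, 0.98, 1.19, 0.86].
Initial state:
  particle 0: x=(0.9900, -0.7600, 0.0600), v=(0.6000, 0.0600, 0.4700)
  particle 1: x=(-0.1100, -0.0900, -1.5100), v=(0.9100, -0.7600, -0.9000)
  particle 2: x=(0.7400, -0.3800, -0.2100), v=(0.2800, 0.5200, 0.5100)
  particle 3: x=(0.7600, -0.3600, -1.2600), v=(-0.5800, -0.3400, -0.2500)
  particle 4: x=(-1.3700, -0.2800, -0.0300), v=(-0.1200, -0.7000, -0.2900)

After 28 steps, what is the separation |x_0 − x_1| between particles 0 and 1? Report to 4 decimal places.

step 0: x0=(0.9900, -0.7600, 0.0600) x1=(-0.1100, -0.0900, -1.5100) x2=(0.7400, -0.3800, -0.2100) x3=(0.7600, -0.3600, -1.2600) x4=(-1.3700, -0.2800, -0.0300)
step 1: x0=(0.9959, -0.7594, 0.0647) x1=(-0.1009, -0.0976, -1.5189) x2=(0.7427, -0.3748, -0.2050) x3=(0.7541, -0.3634, -1.2624) x4=(-1.3708, -0.2870, -0.0331)
step 2: x0=(1.0017, -0.7587, 0.0692) x1=(-0.0918, -0.1053, -1.5274) x2=(0.7450, -0.3694, -0.2000) x3=(0.7481, -0.3668, -1.2647) x4=(-1.3706, -0.2941, -0.0364)
step 3: x0=(1.0073, -0.7580, 0.0737) x1=(-0.0826, -0.1131, -1.5357) x2=(0.7471, -0.3640, -0.1952) x3=(0.7419, -0.3703, -1.2667) x4=(-1.3696, -0.3013, -0.0401)
step 4: x0=(1.0127, -0.7573, 0.0781) x1=(-0.0734, -0.1210, -1.5437) x2=(0.7488, -0.3585, -0.1906) x3=(0.7355, -0.3737, -1.2686) x4=(-1.3676, -0.3084, -0.0440)
step 5: x0=(1.0179, -0.7566, 0.0824) x1=(-0.0642, -0.1289, -1.5514) x2=(0.7503, -0.3529, -0.1860) x3=(0.7290, -0.3772, -1.2703) x4=(-1.3648, -0.3157, -0.0483)
step 6: x0=(1.0230, -0.7558, 0.0865) x1=(-0.0550, -0.1369, -1.5588) x2=(0.7515, -0.3472, -0.1816) x3=(0.7223, -0.3807, -1.2719) x4=(-1.3611, -0.3230, -0.0528)
step 7: x0=(1.0280, -0.7550, 0.0906) x1=(-0.0458, -0.1449, -1.5660) x2=(0.7524, -0.3415, -0.1773) x3=(0.7155, -0.3842, -1.2732) x4=(-1.3565, -0.3303, -0.0577)
step 8: x0=(1.0327, -0.7541, 0.0946) x1=(-0.0366, -0.1530, -1.5728) x2=(0.7529, -0.3357, -0.1732) x3=(0.7085, -0.3877, -1.2744) x4=(-1.3510, -0.3377, -0.0628)
step 9: x0=(1.0373, -0.7533, 0.0985) x1=(-0.0274, -0.1612, -1.5793) x2=(0.7532, -0.3298, -0.1692) x3=(0.7015, -0.3912, -1.2754) x4=(-1.3446, -0.3451, -0.0683)
step 10: x0=(1.0417, -0.7524, 0.1022) x1=(-0.0182, -0.1694, -1.5855) x2=(0.7533, -0.3238, -0.1653) x3=(0.6942, -0.3948, -1.2762) x4=(-1.3373, -0.3525, -0.0740)
step 11: x0=(1.0460, -0.7514, 0.1059) x1=(-0.0090, -0.1777, -1.5915) x2=(0.7530, -0.3178, -0.1616) x3=(0.6869, -0.3983, -1.2768) x4=(-1.3291, -0.3600, -0.0800)
step 12: x0=(1.0500, -0.7505, 0.1094) x1=(0.0002, -0.1860, -1.5971) x2=(0.7524, -0.3117, -0.1580) x3=(0.6794, -0.4019, -1.2772) x4=(-1.3201, -0.3675, -0.0863)
step 13: x0=(1.0539, -0.7495, 0.1128) x1=(0.0094, -0.1944, -1.6024) x2=(0.7516, -0.3055, -0.1545) x3=(0.6718, -0.4056, -1.2774) x4=(-1.3102, -0.3750, -0.0929)
step 14: x0=(1.0577, -0.7485, 0.1161) x1=(0.0186, -0.2029, -1.6074) x2=(0.7504, -0.2993, -0.1512) x3=(0.6641, -0.4092, -1.2774) x4=(-1.2994, -0.3825, -0.0997)
step 15: x0=(1.0613, -0.7474, 0.1193) x1=(0.0278, -0.2113, -1.6122) x2=(0.7490, -0.2931, -0.1481) x3=(0.6563, -0.4129, -1.2772) x4=(-1.2878, -0.3901, -0.1068)
step 16: x0=(1.0647, -0.7463, 0.1224) x1=(0.0370, -0.2199, -1.6166) x2=(0.7474, -0.2868, -0.1451) x3=(0.6484, -0.4166, -1.2768) x4=(-1.2753, -0.3977, -0.1142)
step 17: x0=(1.0679, -0.7452, 0.1253) x1=(0.0462, -0.2285, -1.6207) x2=(0.7454, -0.2804, -0.1423) x3=(0.6403, -0.4203, -1.2763) x4=(-1.2620, -0.4053, -0.1218)
step 18: x0=(1.0710, -0.7441, 0.1282) x1=(0.0553, -0.2371, -1.6246) x2=(0.7432, -0.2740, -0.1396) x3=(0.6322, -0.4240, -1.2755) x4=(-1.2479, -0.4129, -0.1297)
step 19: x0=(1.0739, -0.7430, 0.1309) x1=(0.0644, -0.2457, -1.6281) x2=(0.7407, -0.2676, -0.1370) x3=(0.6240, -0.4278, -1.2745) x4=(-1.2330, -0.4205, -0.1378)
step 20: x0=(1.0766, -0.7418, 0.1334) x1=(0.0735, -0.2544, -1.6313) x2=(0.7380, -0.2611, -0.1346) x3=(0.6157, -0.4316, -1.2733) x4=(-1.2172, -0.4281, -0.1462)
step 21: x0=(1.0792, -0.7406, 0.1359) x1=(0.0826, -0.2632, -1.6343) x2=(0.7350, -0.2546, -0.1324) x3=(0.6074, -0.4354, -1.2719) x4=(-1.2007, -0.4357, -0.1548)
step 22: x0=(1.0816, -0.7394, 0.1382) x1=(0.0917, -0.2719, -1.6369) x2=(0.7318, -0.2481, -0.1304) x3=(0.5989, -0.4392, -1.2703) x4=(-1.1834, -0.4433, -0.1637)
step 23: x0=(1.0838, -0.7381, 0.1404) x1=(0.1007, -0.2807, -1.6393) x2=(0.7283, -0.2415, -0.1284) x3=(0.5904, -0.4431, -1.2685) x4=(-1.1653, -0.4510, -0.1727)
step 24: x0=(1.0859, -0.7369, 0.1424) x1=(0.1097, -0.2896, -1.6414) x2=(0.7246, -0.2349, -0.1267) x3=(0.5819, -0.4470, -1.2665) x4=(-1.1465, -0.4586, -0.1820)
step 25: x0=(1.0879, -0.7356, 0.1444) x1=(0.1187, -0.2984, -1.6432) x2=(0.7206, -0.2283, -0.1251) x3=(0.5732, -0.4509, -1.2642) x4=(-1.1269, -0.4662, -0.1915)
step 26: x0=(1.0896, -0.7343, 0.1461) x1=(0.1277, -0.3073, -1.6447) x2=(0.7164, -0.2217, -0.1237) x3=(0.5646, -0.4548, -1.2618) x4=(-1.1067, -0.4738, -0.2012)
step 27: x0=(1.0912, -0.7330, 0.1478) x1=(0.1367, -0.3162, -1.6460) x2=(0.7120, -0.2151, -0.1224) x3=(0.5559, -0.4588, -1.2592) x4=(-1.0857, -0.4814, -0.2112)
step 28: x0=(1.0927, -0.7316, 0.1493) x1=(0.1456, -0.3251, -1.6470) x2=(0.7074, -0.2084, -0.1213) x3=(0.5471, -0.4628, -1.2563) x4=(-1.0640, -0.4889, -0.2213)

2.0710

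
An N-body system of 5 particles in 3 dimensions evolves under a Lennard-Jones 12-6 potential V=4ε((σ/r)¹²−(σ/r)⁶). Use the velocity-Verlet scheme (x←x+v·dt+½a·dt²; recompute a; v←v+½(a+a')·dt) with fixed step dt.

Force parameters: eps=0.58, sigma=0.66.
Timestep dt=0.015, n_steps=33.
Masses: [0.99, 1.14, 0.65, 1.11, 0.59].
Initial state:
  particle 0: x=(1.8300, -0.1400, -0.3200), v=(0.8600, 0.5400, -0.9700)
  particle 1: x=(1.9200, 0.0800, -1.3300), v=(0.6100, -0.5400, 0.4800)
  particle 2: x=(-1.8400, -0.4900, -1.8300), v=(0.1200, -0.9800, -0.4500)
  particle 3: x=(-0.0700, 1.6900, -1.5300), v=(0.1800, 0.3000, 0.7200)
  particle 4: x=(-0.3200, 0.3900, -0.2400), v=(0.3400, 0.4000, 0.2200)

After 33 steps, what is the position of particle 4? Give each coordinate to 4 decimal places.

step 0: x0=(1.8300, -0.1400, -0.3200) x1=(1.9200, 0.0800, -1.3300) x2=(-1.8400, -0.4900, -1.8300) x3=(-0.0700, 1.6900, -1.5300) x4=(-0.3200, 0.3900, -0.2400)
step 1: x0=(1.8429, -0.1319, -0.3346) x1=(1.9291, 0.0719, -1.3227) x2=(-1.8382, -0.5047, -1.8367) x3=(-0.0673, 1.6945, -1.5192) x4=(-0.3149, 0.3960, -0.2367)
step 2: x0=(1.8558, -0.1237, -0.3495) x1=(1.9383, 0.0637, -1.3153) x2=(-1.8364, -0.5194, -1.8435) x3=(-0.0646, 1.6990, -1.5084) x4=(-0.3098, 0.4020, -0.2334)
step 3: x0=(1.8688, -0.1155, -0.3645) x1=(1.9474, 0.0555, -1.3076) x2=(-1.8346, -0.5341, -1.8502) x3=(-0.0619, 1.7035, -1.4976) x4=(-0.3047, 0.4080, -0.2301)
step 4: x0=(1.8817, -0.1073, -0.3799) x1=(1.9565, 0.0473, -1.2998) x2=(-1.8328, -0.5488, -1.8570) x3=(-0.0592, 1.7080, -1.4868) x4=(-0.2996, 0.4140, -0.2268)
step 5: x0=(1.8947, -0.0990, -0.3955) x1=(1.9655, 0.0390, -1.2916) x2=(-1.8310, -0.5635, -1.8637) x3=(-0.0565, 1.7125, -1.4760) x4=(-0.2945, 0.4200, -0.2236)
step 6: x0=(1.9077, -0.0906, -0.4115) x1=(1.9746, 0.0307, -1.2832) x2=(-1.8292, -0.5782, -1.8705) x3=(-0.0538, 1.7170, -1.4652) x4=(-0.2894, 0.4261, -0.2203)
step 7: x0=(1.9208, -0.0822, -0.4279) x1=(1.9836, 0.0223, -1.2744) x2=(-1.8274, -0.5929, -1.8772) x3=(-0.0511, 1.7214, -1.4543) x4=(-0.2842, 0.4321, -0.2170)
step 8: x0=(1.9339, -0.0737, -0.4447) x1=(1.9926, 0.0139, -1.2652) x2=(-1.8256, -0.6076, -1.8840) x3=(-0.0484, 1.7259, -1.4435) x4=(-0.2791, 0.4381, -0.2138)
step 9: x0=(1.9470, -0.0652, -0.4620) x1=(2.0015, 0.0055, -1.2556) x2=(-1.8238, -0.6223, -1.8907) x3=(-0.0457, 1.7304, -1.4327) x4=(-0.2740, 0.4442, -0.2105)
step 10: x0=(1.9601, -0.0566, -0.4798) x1=(2.0105, -0.0030, -1.2456) x2=(-1.8220, -0.6370, -1.8975) x3=(-0.0430, 1.7349, -1.4219) x4=(-0.2689, 0.4502, -0.2073)
step 11: x0=(1.9733, -0.0480, -0.4979) x1=(2.0194, -0.0116, -1.2353) x2=(-1.8202, -0.6517, -1.9042) x3=(-0.0403, 1.7393, -1.4111) x4=(-0.2638, 0.4562, -0.2040)
step 12: x0=(1.9864, -0.0394, -0.5160) x1=(2.0283, -0.0201, -1.2250) x2=(-1.8184, -0.6664, -1.9110) x3=(-0.0376, 1.7438, -1.4002) x4=(-0.2586, 0.4623, -0.2008)
step 13: x0=(1.9995, -0.0309, -0.5333) x1=(2.0372, -0.0286, -1.2154) x2=(-1.8165, -0.6811, -1.9177) x3=(-0.0349, 1.7483, -1.3894) x4=(-0.2535, 0.4683, -0.1976)
step 14: x0=(2.0125, -0.0223, -0.5482) x1=(2.0463, -0.0371, -1.2079) x2=(-1.8147, -0.6958, -1.9244) x3=(-0.0322, 1.7527, -1.3786) x4=(-0.2484, 0.4744, -0.1943)
step 15: x0=(2.0253, -0.0137, -0.5584) x1=(2.0556, -0.0456, -1.2045) x2=(-1.8129, -0.7104, -1.9312) x3=(-0.0295, 1.7572, -1.3677) x4=(-0.2432, 0.4805, -0.1911)
step 16: x0=(2.0377, -0.0047, -0.5619) x1=(2.0651, -0.0545, -1.2069) x2=(-1.8111, -0.7251, -1.9379) x3=(-0.0268, 1.7616, -1.3569) x4=(-0.2381, 0.4865, -0.1879)
step 17: x0=(2.0498, 0.0049, -0.5585) x1=(2.0749, -0.0638, -1.2152) x2=(-1.8093, -0.7398, -1.9447) x3=(-0.0241, 1.7661, -1.3460) x4=(-0.2330, 0.4926, -0.1847)
step 18: x0=(2.0618, 0.0149, -0.5506) x1=(2.0849, -0.0736, -1.2276) x2=(-1.8075, -0.7545, -1.9514) x3=(-0.0214, 1.7705, -1.3352) x4=(-0.2278, 0.4987, -0.1815)
step 19: x0=(2.0736, 0.0252, -0.5402) x1=(2.0949, -0.0836, -1.2420) x2=(-1.8057, -0.7692, -1.9582) x3=(-0.0187, 1.7750, -1.3243) x4=(-0.2227, 0.5048, -0.1783)
step 20: x0=(2.0855, 0.0356, -0.5291) x1=(2.1049, -0.0937, -1.2571) x2=(-1.8039, -0.7839, -1.9649) x3=(-0.0161, 1.7794, -1.3135) x4=(-0.2175, 0.5109, -0.1752)
step 21: x0=(2.0973, 0.0461, -0.5179) x1=(2.1150, -0.1039, -1.2722) x2=(-1.8021, -0.7986, -1.9716) x3=(-0.0134, 1.7838, -1.3026) x4=(-0.2124, 0.5170, -0.1720)
step 22: x0=(2.1092, 0.0564, -0.5071) x1=(2.1250, -0.1139, -1.2870) x2=(-1.8003, -0.8133, -1.9784) x3=(-0.0107, 1.7883, -1.2918) x4=(-0.2072, 0.5231, -0.1688)
step 23: x0=(2.1210, 0.0667, -0.4967) x1=(2.1350, -0.1239, -1.3015) x2=(-1.7984, -0.8280, -1.9851) x3=(-0.0080, 1.7927, -1.2809) x4=(-0.2021, 0.5292, -0.1657)
step 24: x0=(2.1329, 0.0769, -0.4868) x1=(2.1451, -0.1338, -1.3155) x2=(-1.7966, -0.8427, -1.9919) x3=(-0.0053, 1.7971, -1.2700) x4=(-0.1969, 0.5353, -0.1625)
step 25: x0=(2.1448, 0.0870, -0.4774) x1=(2.1551, -0.1436, -1.3292) x2=(-1.7948, -0.8574, -1.9986) x3=(-0.0026, 1.8015, -1.2591) x4=(-0.1918, 0.5414, -0.1594)
step 26: x0=(2.1566, 0.0969, -0.4683) x1=(2.1651, -0.1533, -1.3425) x2=(-1.7930, -0.8721, -2.0053) x3=(0.0001, 1.8059, -1.2483) x4=(-0.1866, 0.5476, -0.1562)
step 27: x0=(2.1685, 0.1068, -0.4595) x1=(2.1751, -0.1629, -1.3555) x2=(-1.7912, -0.8867, -2.0121) x3=(0.0028, 1.8103, -1.2374) x4=(-0.1814, 0.5537, -0.1531)
step 28: x0=(2.1804, 0.1165, -0.4511) x1=(2.1851, -0.1725, -1.3683) x2=(-1.7894, -0.9014, -2.0188) x3=(0.0055, 1.8147, -1.2265) x4=(-0.1763, 0.5599, -0.1500)
step 29: x0=(2.1923, 0.1262, -0.4429) x1=(2.1951, -0.1819, -1.3808) x2=(-1.7876, -0.9161, -2.0256) x3=(0.0082, 1.8191, -1.2156) x4=(-0.1711, 0.5661, -0.1469)
step 30: x0=(2.2042, 0.1358, -0.4350) x1=(2.2051, -0.1913, -1.3932) x2=(-1.7858, -0.9308, -2.0323) x3=(0.0109, 1.8235, -1.2047) x4=(-0.1659, 0.5722, -0.1438)
step 31: x0=(2.2160, 0.1454, -0.4272) x1=(2.2151, -0.2007, -1.4053) x2=(-1.7839, -0.9455, -2.0390) x3=(0.0136, 1.8279, -1.1938) x4=(-0.1608, 0.5784, -0.1407)
step 32: x0=(2.2279, 0.1549, -0.4196) x1=(2.2251, -0.2100, -1.4174) x2=(-1.7821, -0.9602, -2.0458) x3=(0.0162, 1.8323, -1.1829) x4=(-0.1556, 0.5846, -0.1376)
step 33: x0=(2.2398, 0.1643, -0.4121) x1=(2.2351, -0.2192, -1.4293) x2=(-1.7803, -0.9749, -2.0525) x3=(0.0189, 1.8366, -1.1720) x4=(-0.1504, 0.5908, -0.1345)

(-0.1504, 0.5908, -0.1345)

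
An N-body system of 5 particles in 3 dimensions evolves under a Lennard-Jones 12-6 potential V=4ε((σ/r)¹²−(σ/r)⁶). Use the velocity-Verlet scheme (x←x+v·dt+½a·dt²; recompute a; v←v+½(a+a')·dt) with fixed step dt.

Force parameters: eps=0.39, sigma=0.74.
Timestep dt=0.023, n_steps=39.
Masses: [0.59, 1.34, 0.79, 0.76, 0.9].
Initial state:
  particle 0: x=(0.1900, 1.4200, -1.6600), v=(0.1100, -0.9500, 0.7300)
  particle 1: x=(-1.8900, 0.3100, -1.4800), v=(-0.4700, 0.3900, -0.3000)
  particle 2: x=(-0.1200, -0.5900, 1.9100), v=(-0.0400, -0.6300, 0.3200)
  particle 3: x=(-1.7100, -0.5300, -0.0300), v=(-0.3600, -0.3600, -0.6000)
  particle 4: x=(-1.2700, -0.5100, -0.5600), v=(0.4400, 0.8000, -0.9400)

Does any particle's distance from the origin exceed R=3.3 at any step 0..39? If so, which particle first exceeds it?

no

step 0: x0=(0.1900, 1.4200, -1.6600) x1=(-1.8900, 0.3100, -1.4800) x2=(-0.1200, -0.5900, 1.9100) x3=(-1.7100, -0.5300, -0.0300) x4=(-1.2700, -0.5100, -0.5600)
step 1: x0=(0.1925, 1.3981, -1.6432) x1=(-1.9008, 0.3189, -1.4869) x2=(-0.1209, -0.6045, 1.9174) x3=(-1.7278, -0.5387, -0.0323) x4=(-1.2518, -0.4912, -0.5914)
step 2: x0=(0.1951, 1.3763, -1.6264) x1=(-1.9116, 0.3279, -1.4937) x2=(-0.1218, -0.6190, 1.9247) x3=(-1.7520, -0.5480, -0.0272) x4=(-1.2283, -0.4718, -0.6291)
step 3: x0=(0.1976, 1.3544, -1.6096) x1=(-1.9223, 0.3367, -1.5005) x2=(-0.1228, -0.6335, 1.9321) x3=(-1.7770, -0.5575, -0.0212) x4=(-1.2042, -0.4523, -0.6676)
step 4: x0=(0.2001, 1.3326, -1.5928) x1=(-1.9330, 0.3455, -1.5072) x2=(-0.1237, -0.6480, 1.9394) x3=(-1.8015, -0.5668, -0.0157) x4=(-1.1806, -0.4327, -0.7058)
step 5: x0=(0.2026, 1.3107, -1.5760) x1=(-1.9436, 0.3543, -1.5138) x2=(-0.1246, -0.6624, 1.9468) x3=(-1.8254, -0.5760, -0.0108) x4=(-1.1575, -0.4133, -0.7435)
step 6: x0=(0.2051, 1.2888, -1.5592) x1=(-1.9542, 0.3630, -1.5204) x2=(-0.1255, -0.6769, 1.9541) x3=(-1.8489, -0.5851, -0.0065) x4=(-1.1348, -0.3938, -0.7809)
step 7: x0=(0.2076, 1.2670, -1.5424) x1=(-1.9648, 0.3717, -1.5270) x2=(-0.1265, -0.6914, 1.9615) x3=(-1.8720, -0.5940, -0.0026) x4=(-1.1125, -0.3744, -0.8179)
step 8: x0=(0.2101, 1.2451, -1.5256) x1=(-1.9753, 0.3803, -1.5335) x2=(-0.1274, -0.7059, 1.9688) x3=(-1.8949, -0.6029, 0.0010) x4=(-1.0905, -0.3549, -0.8548)
step 9: x0=(0.2126, 1.2232, -1.5088) x1=(-1.9857, 0.3889, -1.5400) x2=(-0.1283, -0.7204, 1.9762) x3=(-1.9176, -0.6118, 0.0044) x4=(-1.0687, -0.3354, -0.8917)
step 10: x0=(0.2151, 1.2013, -1.4920) x1=(-1.9961, 0.3974, -1.5464) x2=(-0.1293, -0.7349, 1.9835) x3=(-1.9402, -0.6205, 0.0077) x4=(-1.0471, -0.3160, -0.9284)
step 11: x0=(0.2175, 1.1794, -1.4752) x1=(-2.0065, 0.4059, -1.5528) x2=(-0.1302, -0.7494, 1.9909) x3=(-1.9627, -0.6293, 0.0109) x4=(-1.0256, -0.2964, -0.9651)
step 12: x0=(0.2200, 1.1575, -1.4584) x1=(-2.0167, 0.4144, -1.5591) x2=(-0.1311, -0.7639, 1.9982) x3=(-1.9851, -0.6380, 0.0140) x4=(-1.0043, -0.2768, -1.0018)
step 13: x0=(0.2224, 1.1356, -1.4416) x1=(-2.0270, 0.4228, -1.5654) x2=(-0.1321, -0.7784, 2.0055) x3=(-2.0075, -0.6467, 0.0170) x4=(-0.9830, -0.2572, -1.0386)
step 14: x0=(0.2249, 1.1136, -1.4248) x1=(-2.0372, 0.4311, -1.5717) x2=(-0.1330, -0.7928, 2.0129) x3=(-2.0298, -0.6553, 0.0200) x4=(-0.9619, -0.2376, -1.0753)
step 15: x0=(0.2273, 1.0917, -1.4080) x1=(-2.0473, 0.4395, -1.5779) x2=(-0.1339, -0.8073, 2.0202) x3=(-2.0521, -0.6640, 0.0229) x4=(-0.9409, -0.2178, -1.1120)
step 16: x0=(0.2297, 1.0697, -1.3911) x1=(-2.0574, 0.4478, -1.5842) x2=(-0.1349, -0.8218, 2.0275) x3=(-2.0743, -0.6726, 0.0258) x4=(-0.9200, -0.1981, -1.1488)
step 17: x0=(0.2320, 1.0477, -1.3743) x1=(-2.0674, 0.4561, -1.5904) x2=(-0.1358, -0.8363, 2.0349) x3=(-2.0966, -0.6812, 0.0287) x4=(-0.8991, -0.1783, -1.1856)
step 18: x0=(0.2344, 1.0257, -1.3575) x1=(-2.0773, 0.4643, -1.5965) x2=(-0.1367, -0.8508, 2.0422) x3=(-2.1188, -0.6898, 0.0316) x4=(-0.8783, -0.1584, -1.2223)
step 19: x0=(0.2367, 1.0037, -1.3406) x1=(-2.0873, 0.4725, -1.6027) x2=(-0.1377, -0.8653, 2.0496) x3=(-2.1411, -0.6984, 0.0345) x4=(-0.8576, -0.1385, -1.2591)
step 20: x0=(0.2390, 0.9816, -1.3238) x1=(-2.0971, 0.4807, -1.6088) x2=(-0.1386, -0.8798, 2.0569) x3=(-2.1633, -0.7070, 0.0373) x4=(-0.8369, -0.1185, -1.2960)
step 21: x0=(0.2412, 0.9594, -1.3069) x1=(-2.1070, 0.4889, -1.6149) x2=(-0.1395, -0.8943, 2.0642) x3=(-2.1855, -0.7156, 0.0401) x4=(-0.8163, -0.0985, -1.3328)
step 22: x0=(0.2434, 0.9372, -1.2901) x1=(-2.1168, 0.4970, -1.6211) x2=(-0.1405, -0.9087, 2.0716) x3=(-2.2077, -0.7242, 0.0429) x4=(-0.7956, -0.0784, -1.3696)
step 23: x0=(0.2454, 0.9150, -1.2733) x1=(-2.1265, 0.5052, -1.6272) x2=(-0.1414, -0.9232, 2.0789) x3=(-2.2299, -0.7327, 0.0458) x4=(-0.7750, -0.0582, -1.4065)
step 24: x0=(0.2474, 0.8926, -1.2564) x1=(-2.1362, 0.5133, -1.6333) x2=(-0.1424, -0.9377, 2.0862) x3=(-2.2521, -0.7413, 0.0486) x4=(-0.7544, -0.0380, -1.4433)
step 25: x0=(0.2493, 0.8702, -1.2396) x1=(-2.1459, 0.5214, -1.6393) x2=(-0.1433, -0.9522, 2.0936) x3=(-2.2743, -0.7499, 0.0514) x4=(-0.7338, -0.0176, -1.4801)
step 26: x0=(0.2511, 0.8476, -1.2229) x1=(-2.1556, 0.5295, -1.6454) x2=(-0.1442, -0.9667, 2.1009) x3=(-2.2965, -0.7584, 0.0541) x4=(-0.7131, 0.0028, -1.5170)
step 27: x0=(0.2528, 0.8250, -1.2061) x1=(-2.1652, 0.5375, -1.6515) x2=(-0.1452, -0.9812, 2.1082) x3=(-2.3187, -0.7670, 0.0569) x4=(-0.6924, 0.0233, -1.5537)
step 28: x0=(0.2542, 0.8022, -1.1895) x1=(-2.1748, 0.5456, -1.6576) x2=(-0.1461, -0.9957, 2.1155) x3=(-2.3409, -0.7755, 0.0597) x4=(-0.6716, 0.0438, -1.5905)
step 29: x0=(0.2555, 0.7792, -1.1729) x1=(-2.1844, 0.5536, -1.6636) x2=(-0.1471, -1.0102, 2.1229) x3=(-2.3631, -0.7841, 0.0625) x4=(-0.6508, 0.0646, -1.6272)
step 30: x0=(0.2566, 0.7561, -1.1564) x1=(-2.1939, 0.5617, -1.6697) x2=(-0.1480, -1.0246, 2.1302) x3=(-2.3853, -0.7926, 0.0653) x4=(-0.6298, 0.0854, -1.6638)
step 31: x0=(0.2575, 0.7328, -1.1400) x1=(-2.2035, 0.5697, -1.6758) x2=(-0.1489, -1.0391, 2.1375) x3=(-2.4074, -0.8011, 0.0680) x4=(-0.6087, 0.1063, -1.7004)
step 32: x0=(0.2581, 0.7094, -1.1238) x1=(-2.2130, 0.5778, -1.6818) x2=(-0.1499, -1.0536, 2.1449) x3=(-2.4296, -0.8097, 0.0708) x4=(-0.5875, 0.1274, -1.7368)
step 33: x0=(0.2585, 0.6857, -1.1078) x1=(-2.2225, 0.5858, -1.6879) x2=(-0.1508, -1.0681, 2.1522) x3=(-2.4518, -0.8182, 0.0735) x4=(-0.5662, 0.1485, -1.7732)
step 34: x0=(0.2586, 0.6619, -1.0919) x1=(-2.2320, 0.5938, -1.6939) x2=(-0.1518, -1.0826, 2.1595) x3=(-2.4740, -0.8267, 0.0763) x4=(-0.5447, 0.1698, -1.8093)
step 35: x0=(0.2585, 0.6380, -1.0763) x1=(-2.2415, 0.6019, -1.7000) x2=(-0.1527, -1.0971, 2.1668) x3=(-2.4962, -0.8353, 0.0791) x4=(-0.5230, 0.1912, -1.8454)
step 36: x0=(0.2581, 0.6139, -1.0610) x1=(-2.2509, 0.6099, -1.7061) x2=(-0.1537, -1.1116, 2.1742) x3=(-2.5183, -0.8438, 0.0818) x4=(-0.5013, 0.2127, -1.8813)
step 37: x0=(0.2575, 0.5897, -1.0459) x1=(-2.2604, 0.6179, -1.7121) x2=(-0.1546, -1.1260, 2.1815) x3=(-2.5405, -0.8523, 0.0846) x4=(-0.4793, 0.2343, -1.9170)
step 38: x0=(0.2566, 0.5654, -1.0310) x1=(-2.2699, 0.6259, -1.7182) x2=(-0.1555, -1.1405, 2.1888) x3=(-2.5627, -0.8608, 0.0873) x4=(-0.4573, 0.2559, -1.9525)
step 39: x0=(0.2556, 0.5410, -1.0164) x1=(-2.2793, 0.6339, -1.7242) x2=(-0.1565, -1.1550, 2.1961) x3=(-2.5849, -0.8694, 0.0900) x4=(-0.4351, 0.2776, -1.9879)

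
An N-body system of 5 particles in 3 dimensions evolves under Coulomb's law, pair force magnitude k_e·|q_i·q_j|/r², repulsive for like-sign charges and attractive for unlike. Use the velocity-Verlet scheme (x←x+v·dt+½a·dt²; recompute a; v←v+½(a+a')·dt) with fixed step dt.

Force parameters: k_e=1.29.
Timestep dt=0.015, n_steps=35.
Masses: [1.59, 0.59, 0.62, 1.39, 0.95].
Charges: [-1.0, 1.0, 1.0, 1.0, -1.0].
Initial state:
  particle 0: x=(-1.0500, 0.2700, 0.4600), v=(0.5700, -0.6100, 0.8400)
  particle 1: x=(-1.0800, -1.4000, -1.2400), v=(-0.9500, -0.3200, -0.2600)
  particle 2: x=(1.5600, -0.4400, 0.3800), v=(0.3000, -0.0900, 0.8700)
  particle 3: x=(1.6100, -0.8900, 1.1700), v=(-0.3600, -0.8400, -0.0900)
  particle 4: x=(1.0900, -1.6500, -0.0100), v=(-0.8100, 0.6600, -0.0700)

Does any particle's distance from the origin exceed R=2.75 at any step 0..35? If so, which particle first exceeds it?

step 0: x0=(-1.0500, 0.2700, 0.4600) x1=(-1.0800, -1.4000, -1.2400) x2=(1.5600, -0.4400, 0.3800) x3=(1.6100, -0.8900, 1.1700) x4=(1.0900, -1.6500, -0.0100)
step 1: x0=(-1.0414, 0.2608, 0.4726) x1=(-1.0942, -1.4048, -1.2439) x2=(1.5644, -0.4413, 0.3928) x3=(1.6046, -0.9027, 1.1687) x4=(1.0779, -1.6400, -0.0110)
step 2: x0=(-1.0328, 0.2517, 0.4852) x1=(-1.1085, -1.4095, -1.2477) x2=(1.5687, -0.4425, 0.4050) x3=(1.5991, -0.9155, 1.1676) x4=(1.0659, -1.6298, -0.0118)
step 3: x0=(-1.0242, 0.2424, 0.4977) x1=(-1.1227, -1.4142, -1.2515) x2=(1.5729, -0.4436, 0.4167) x3=(1.5937, -0.9285, 1.1666) x4=(1.0540, -1.6194, -0.0126)
step 4: x0=(-1.0156, 0.2332, 0.5103) x1=(-1.1370, -1.4189, -1.2552) x2=(1.5769, -0.4446, 0.4278) x3=(1.5881, -0.9417, 1.1658) x4=(1.0422, -1.6088, -0.0132)
step 5: x0=(-1.0069, 0.2240, 0.5228) x1=(-1.1512, -1.4236, -1.2588) x2=(1.5807, -0.4454, 0.4384) x3=(1.5826, -0.9551, 1.1651) x4=(1.0304, -1.5981, -0.0136)
step 6: x0=(-0.9982, 0.2147, 0.5353) x1=(-1.1654, -1.4282, -1.2624) x2=(1.5845, -0.4461, 0.4485) x3=(1.5770, -0.9687, 1.1646) x4=(1.0189, -1.5871, -0.0139)
step 7: x0=(-0.9895, 0.2054, 0.5478) x1=(-1.1796, -1.4328, -1.2660) x2=(1.5881, -0.4466, 0.4580) x3=(1.5713, -0.9824, 1.1642) x4=(1.0074, -1.5760, -0.0141)
step 8: x0=(-0.9808, 0.1961, 0.5603) x1=(-1.1938, -1.4373, -1.2695) x2=(1.5915, -0.4470, 0.4669) x3=(1.5656, -0.9963, 1.1639) x4=(0.9960, -1.5647, -0.0141)
step 9: x0=(-0.9720, 0.1868, 0.5728) x1=(-1.2080, -1.4418, -1.2729) x2=(1.5949, -0.4471, 0.4753) x3=(1.5598, -1.0105, 1.1637) x4=(0.9848, -1.5532, -0.0140)
step 10: x0=(-0.9632, 0.1774, 0.5853) x1=(-1.2221, -1.4463, -1.2763) x2=(1.5981, -0.4471, 0.4832) x3=(1.5540, -1.0248, 1.1637) x4=(0.9736, -1.5416, -0.0137)
step 11: x0=(-0.9544, 0.1681, 0.5977) x1=(-1.2363, -1.4508, -1.2797) x2=(1.6012, -0.4469, 0.4906) x3=(1.5481, -1.0393, 1.1638) x4=(0.9627, -1.5298, -0.0132)
step 12: x0=(-0.9456, 0.1587, 0.6102) x1=(-1.2504, -1.4552, -1.2830) x2=(1.6042, -0.4464, 0.4975) x3=(1.5421, -1.0540, 1.1640) x4=(0.9518, -1.5178, -0.0126)
step 13: x0=(-0.9367, 0.1493, 0.6226) x1=(-1.2645, -1.4595, -1.2862) x2=(1.6070, -0.4458, 0.5038) x3=(1.5360, -1.0689, 1.1643) x4=(0.9411, -1.5057, -0.0119)
step 14: x0=(-0.9279, 0.1399, 0.6350) x1=(-1.2786, -1.4639, -1.2894) x2=(1.6098, -0.4449, 0.5097) x3=(1.5299, -1.0840, 1.1647) x4=(0.9305, -1.4934, -0.0110)
step 15: x0=(-0.9190, 0.1304, 0.6474) x1=(-1.2927, -1.4682, -1.2925) x2=(1.6124, -0.4438, 0.5151) x3=(1.5237, -1.0993, 1.1652) x4=(0.9201, -1.4810, -0.0099)
step 16: x0=(-0.9100, 0.1210, 0.6598) x1=(-1.3067, -1.4725, -1.2956) x2=(1.6149, -0.4425, 0.5201) x3=(1.5174, -1.1148, 1.1658) x4=(0.9098, -1.4684, -0.0086)
step 17: x0=(-0.9011, 0.1115, 0.6722) x1=(-1.3208, -1.4767, -1.2986) x2=(1.6173, -0.4410, 0.5246) x3=(1.5110, -1.1305, 1.1664) x4=(0.8997, -1.4557, -0.0072)
step 18: x0=(-0.8921, 0.1020, 0.6846) x1=(-1.3348, -1.4809, -1.3016) x2=(1.6196, -0.4393, 0.5287) x3=(1.5045, -1.1463, 1.1671) x4=(0.8897, -1.4428, -0.0056)
step 19: x0=(-0.8831, 0.0925, 0.6969) x1=(-1.3488, -1.4851, -1.3045) x2=(1.6217, -0.4374, 0.5324) x3=(1.4979, -1.1623, 1.1679) x4=(0.8799, -1.4299, -0.0038)
step 20: x0=(-0.8741, 0.0830, 0.7093) x1=(-1.3628, -1.4893, -1.3073) x2=(1.6237, -0.4353, 0.5356) x3=(1.4913, -1.1785, 1.1687) x4=(0.8703, -1.4168, -0.0019)
step 21: x0=(-0.8651, 0.0735, 0.7216) x1=(-1.3767, -1.4934, -1.3101) x2=(1.6257, -0.4329, 0.5385) x3=(1.4845, -1.1949, 1.1695) x4=(0.8608, -1.4036, 0.0002)
step 22: x0=(-0.8561, 0.0640, 0.7339) x1=(-1.3907, -1.4975, -1.3129) x2=(1.6275, -0.4304, 0.5410) x3=(1.4777, -1.2114, 1.1704) x4=(0.8516, -1.3902, 0.0025)
step 23: x0=(-0.8470, 0.0544, 0.7463) x1=(-1.4046, -1.5015, -1.3156) x2=(1.6291, -0.4277, 0.5431) x3=(1.4707, -1.2281, 1.1714) x4=(0.8424, -1.3768, 0.0050)
step 24: x0=(-0.8379, 0.0449, 0.7586) x1=(-1.4185, -1.5055, -1.3182) x2=(1.6307, -0.4248, 0.5449) x3=(1.4637, -1.2450, 1.1723) x4=(0.8335, -1.3633, 0.0076)
step 25: x0=(-0.8288, 0.0353, 0.7709) x1=(-1.4323, -1.5095, -1.3208) x2=(1.6321, -0.4217, 0.5463) x3=(1.4565, -1.2620, 1.1733) x4=(0.8248, -1.3497, 0.0105)
step 26: x0=(-0.8197, 0.0257, 0.7832) x1=(-1.4462, -1.5135, -1.3234) x2=(1.6334, -0.4184, 0.5474) x3=(1.4493, -1.2791, 1.1742) x4=(0.8162, -1.3359, 0.0135)
step 27: x0=(-0.8105, 0.0161, 0.7955) x1=(-1.4600, -1.5174, -1.3259) x2=(1.6345, -0.4150, 0.5482) x3=(1.4419, -1.2963, 1.1752) x4=(0.8079, -1.3221, 0.0167)
step 28: x0=(-0.8013, 0.0065, 0.8078) x1=(-1.4738, -1.5213, -1.3283) x2=(1.6355, -0.4114, 0.5488) x3=(1.4344, -1.3137, 1.1762) x4=(0.7997, -1.3083, 0.0200)
step 29: x0=(-0.7922, -0.0031, 0.8201) x1=(-1.4876, -1.5252, -1.3307) x2=(1.6364, -0.4077, 0.5490) x3=(1.4269, -1.3312, 1.1771) x4=(0.7917, -1.2943, 0.0236)
step 30: x0=(-0.7830, -0.0127, 0.8323) x1=(-1.5013, -1.5290, -1.3331) x2=(1.6371, -0.4039, 0.5489) x3=(1.4192, -1.3488, 1.1781) x4=(0.7840, -1.2803, 0.0273)
step 31: x0=(-0.7737, -0.0224, 0.8446) x1=(-1.5151, -1.5328, -1.3354) x2=(1.6376, -0.3999, 0.5486) x3=(1.4114, -1.3665, 1.1790) x4=(0.7764, -1.2662, 0.0312)
step 32: x0=(-0.7645, -0.0320, 0.8569) x1=(-1.5288, -1.5366, -1.3376) x2=(1.6380, -0.3957, 0.5480) x3=(1.4036, -1.3843, 1.1800) x4=(0.7691, -1.2520, 0.0352)
step 33: x0=(-0.7552, -0.0417, 0.8692) x1=(-1.5424, -1.5403, -1.3398) x2=(1.6383, -0.3915, 0.5471) x3=(1.3956, -1.4023, 1.1809) x4=(0.7619, -1.2378, 0.0395)
step 34: x0=(-0.7460, -0.0513, 0.8814) x1=(-1.5561, -1.5440, -1.3420) x2=(1.6383, -0.3872, 0.5460) x3=(1.3875, -1.4202, 1.1817) x4=(0.7550, -1.2236, 0.0439)
step 35: x0=(-0.7367, -0.0610, 0.8937) x1=(-1.5697, -1.5477, -1.3441) x2=(1.6382, -0.3827, 0.5447) x3=(1.3793, -1.4383, 1.1826) x4=(0.7483, -1.2093, 0.0485)

no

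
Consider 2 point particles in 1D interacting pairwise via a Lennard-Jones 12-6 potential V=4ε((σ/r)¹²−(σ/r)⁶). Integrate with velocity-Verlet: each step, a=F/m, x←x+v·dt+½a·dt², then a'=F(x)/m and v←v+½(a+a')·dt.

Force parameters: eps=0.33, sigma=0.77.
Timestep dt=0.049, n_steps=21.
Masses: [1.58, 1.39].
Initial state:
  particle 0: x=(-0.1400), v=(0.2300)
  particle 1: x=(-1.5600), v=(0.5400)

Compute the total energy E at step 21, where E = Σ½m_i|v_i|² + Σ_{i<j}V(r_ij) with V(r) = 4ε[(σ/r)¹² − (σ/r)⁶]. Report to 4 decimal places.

0.2091

step 0: x0=(-0.1400) x1=(-1.5600)
step 1: x0=(-0.1288) x1=(-1.5334)
step 2: x0=(-0.1179) x1=(-1.5066)
step 3: x0=(-0.1072) x1=(-1.4795)
step 4: x0=(-0.0967) x1=(-1.4521)
step 5: x0=(-0.0865) x1=(-1.4244)
step 6: x0=(-0.0767) x1=(-1.3964)
step 7: x0=(-0.0671) x1=(-1.3679)
step 8: x0=(-0.0580) x1=(-1.3391)
step 9: x0=(-0.0492) x1=(-1.3098)
step 10: x0=(-0.0408) x1=(-1.2800)
step 11: x0=(-0.0330) x1=(-1.2496)
step 12: x0=(-0.0257) x1=(-1.2186)
step 13: x0=(-0.0191) x1=(-1.1869)
step 14: x0=(-0.0131) x1=(-1.1544)
step 15: x0=(-0.0080) x1=(-1.1210)
step 16: x0=(-0.0038) x1=(-1.0865)
step 17: x0=(-0.0006) x1=(-1.0509)
step 18: x0=(0.0013) x1=(-1.0138)
step 19: x0=(0.0019) x1=(-0.9751)
step 20: x0=(0.0008) x1=(-0.9347)
step 21: x0=(-0.0017) x1=(-0.8926)
step 0 velocities: v0=(0.2300) v1=(0.5400)
step 0: KE=0.2445, PE=-0.0327, E=0.2117
step 21 velocities: v0=(-0.0610) v1=(0.8708)
step 21: KE=0.5299, PE=-0.3209, E=0.2091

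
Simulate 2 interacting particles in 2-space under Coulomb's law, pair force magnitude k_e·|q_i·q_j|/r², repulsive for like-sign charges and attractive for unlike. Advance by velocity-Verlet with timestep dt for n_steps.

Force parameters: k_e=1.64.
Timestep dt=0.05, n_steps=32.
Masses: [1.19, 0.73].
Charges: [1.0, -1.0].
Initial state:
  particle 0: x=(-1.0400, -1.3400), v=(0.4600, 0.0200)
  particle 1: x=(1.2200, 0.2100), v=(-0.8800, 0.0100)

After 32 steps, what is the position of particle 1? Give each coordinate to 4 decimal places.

step 0: x0=(-1.0400, -1.3400) x1=(1.2200, 0.2100)
step 1: x0=(-1.0168, -1.3389) x1=(1.1757, 0.2103)
step 2: x0=(-0.9932, -1.3375) x1=(1.1307, 0.2101)
step 3: x0=(-0.9692, -1.3358) x1=(1.0851, 0.2095)
step 4: x0=(-0.9448, -1.3338) x1=(1.0389, 0.2083)
step 5: x0=(-0.9200, -1.3314) x1=(0.9919, 0.2066)
step 6: x0=(-0.8947, -1.3287) x1=(0.9442, 0.2044)
step 7: x0=(-0.8690, -1.3256) x1=(0.8957, 0.2014)
step 8: x0=(-0.8428, -1.3221) x1=(0.8465, 0.1979)
step 9: x0=(-0.8161, -1.3182) x1=(0.7964, 0.1936)
step 10: x0=(-0.7888, -1.3137) x1=(0.7455, 0.1885)
step 11: x0=(-0.7611, -1.3088) x1=(0.6938, 0.1825)
step 12: x0=(-0.7328, -1.3032) x1=(0.6411, 0.1756)
step 13: x0=(-0.7039, -1.2971) x1=(0.5875, 0.1677)
step 14: x0=(-0.6744, -1.2903) x1=(0.5329, 0.1588)
step 15: x0=(-0.6443, -1.2827) x1=(0.4773, 0.1485)
step 16: x0=(-0.6135, -1.2743) x1=(0.4207, 0.1370)
step 17: x0=(-0.5821, -1.2650) x1=(0.3630, 0.1240)
step 18: x0=(-0.5500, -1.2547) x1=(0.3041, 0.1093)
step 19: x0=(-0.5172, -1.2433) x1=(0.2441, 0.0928)
step 20: x0=(-0.4837, -1.2306) x1=(0.1830, 0.0743)
step 21: x0=(-0.4494, -1.2165) x1=(0.1206, 0.0534)
step 22: x0=(-0.4144, -1.2007) x1=(0.0571, 0.0298)
step 23: x0=(-0.3787, -1.1831) x1=(-0.0076, 0.0033)
step 24: x0=(-0.3424, -1.1634) x1=(-0.0734, -0.0268)
step 25: x0=(-0.3054, -1.1412) x1=(-0.1401, -0.0608)
step 26: x0=(-0.2680, -1.1162) x1=(-0.2076, -0.0995)
step 27: x0=(-0.2305, -1.0878) x1=(-0.2753, -0.1436)
step 28: x0=(-0.1931, -1.0556) x1=(-0.3428, -0.1940)
step 29: x0=(-0.1564, -1.0190) x1=(-0.4090, -0.2516)
step 30: x0=(-0.1215, -0.9773) x1=(-0.4725, -0.3173)
step 31: x0=(-0.0894, -0.9302) x1=(-0.5313, -0.3920)
step 32: x0=(-0.0618, -0.8776) x1=(-0.5828, -0.4756)

(-0.5828, -0.4756)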